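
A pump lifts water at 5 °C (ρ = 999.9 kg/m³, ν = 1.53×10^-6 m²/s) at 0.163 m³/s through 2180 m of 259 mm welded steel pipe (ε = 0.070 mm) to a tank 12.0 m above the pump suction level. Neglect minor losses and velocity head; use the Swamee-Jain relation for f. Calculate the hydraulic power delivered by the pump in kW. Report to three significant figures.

V = 4Q/(πD²) = 3.094 m/s; Re = 5.24×10^5; ε/D = 2.70×10^-4; f = 0.01608
h_f = f(L/D)V²/2g = 66.02 m
Total head H = z + h_f = 12.0 + 66.02 = 78.02 m
P_hyd = ρgQH = 999.9·9.81·0.163·78.02 = 124.7 kW

P_hyd ≈ 125 kW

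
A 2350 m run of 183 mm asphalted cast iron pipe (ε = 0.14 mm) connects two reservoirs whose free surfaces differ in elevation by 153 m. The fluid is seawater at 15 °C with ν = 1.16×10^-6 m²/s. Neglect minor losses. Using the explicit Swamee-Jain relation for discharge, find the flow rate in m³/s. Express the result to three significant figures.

Swamee-Jain (Type II): Q = -0.965·√(gD⁵h_f/L)·ln[ε/(3.7D) + √(3.17ν²L/(gD³h_f))]
√(gD⁵h_f/L) = √(9.81·0.183⁵·153/2350) = 0.01145
ε/(3.7D) = 2.07×10^-4; √(3.17ν²L/(gD³h_f)) = 3.30×10^-5
Q = -0.965·0.01145·ln(2.398×10^-4) = 0.09210 m³/s
Check: V = 3.50 m/s, Re = 5.52×10^5, f = 0.01919, h_f = 154 m ≈ 153 m ✓

Q ≈ 0.0921 m³/s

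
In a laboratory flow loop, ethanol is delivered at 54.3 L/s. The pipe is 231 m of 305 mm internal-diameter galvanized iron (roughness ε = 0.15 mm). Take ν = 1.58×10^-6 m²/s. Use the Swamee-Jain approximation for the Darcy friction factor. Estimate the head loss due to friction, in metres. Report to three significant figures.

h_f ≈ 0.416 m

V = 4Q/(πD²) = 4·0.0543/(π·0.305²) = 0.7432 m/s
Re = VD/ν = 0.7432·0.305/1.58×10^-6 = 1.43×10^5 → turbulent
ε/D = 0.15/305 = 4.92×10^-4
Swamee-Jain: f = 0.01953
h_f = f(L/D)V²/(2g) = 0.01953·(231/0.305)·0.7432²/(2·9.81) = 0.4163 m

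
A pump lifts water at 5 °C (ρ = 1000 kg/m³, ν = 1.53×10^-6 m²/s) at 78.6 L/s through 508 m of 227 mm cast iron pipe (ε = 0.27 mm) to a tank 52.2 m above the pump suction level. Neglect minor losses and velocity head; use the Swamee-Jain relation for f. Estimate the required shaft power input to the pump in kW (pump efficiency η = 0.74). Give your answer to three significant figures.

V = 4Q/(πD²) = 1.942 m/s; Re = 2.88×10^5; ε/D = 0.00119; f = 0.02153
h_f = f(L/D)V²/2g = 9.265 m
Total head H = z + h_f = 52.2 + 9.265 = 61.46 m
P_hyd = ρgQH = 1000·9.81·0.0786·61.46 = 47.39 kW
P_shaft = P_hyd/η = 47.39/0.74 = 64.04 kW

P_shaft ≈ 64.0 kW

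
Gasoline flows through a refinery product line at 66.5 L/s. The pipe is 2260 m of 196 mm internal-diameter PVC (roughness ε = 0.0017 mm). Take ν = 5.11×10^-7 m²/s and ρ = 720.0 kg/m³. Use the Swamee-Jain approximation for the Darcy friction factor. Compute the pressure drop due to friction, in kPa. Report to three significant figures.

V = 4Q/(πD²) = 4·0.0665/(π·0.196²) = 2.204 m/s
Re = VD/ν = 2.204·0.196/5.11×10^-7 = 8.45×10^5 → turbulent
ε/D = 0.0017/196 = 8.67×10^-6
Swamee-Jain: f = 0.01214
h_f = f(L/D)V²/(2g) = 0.01214·(2260/0.196)·2.204²/(2·9.81) = 34.65 m
Δp = ρg·h_f = 720.0·9.81·34.65 = 244.7 kPa

Δp ≈ 245 kPa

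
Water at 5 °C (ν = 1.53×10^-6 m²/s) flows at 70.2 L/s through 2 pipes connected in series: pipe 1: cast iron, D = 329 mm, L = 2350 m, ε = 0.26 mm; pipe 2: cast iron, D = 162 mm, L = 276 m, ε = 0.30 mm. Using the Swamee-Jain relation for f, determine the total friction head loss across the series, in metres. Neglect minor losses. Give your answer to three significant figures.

H ≈ 28.9 m

Pipe 1: V = 0.8258 m/s, Re = 1.78×10^5, ε/D = 7.90×10^-4, f = 0.02050, h_1 = f(L/D)V²/2g = 5.089 m
Pipe 2: V = 3.406 m/s, Re = 3.61×10^5, ε/D = 0.00185, f = 0.02362, h_2 = f(L/D)V²/2g = 23.79 m
Series → Q common, losses add: H = Σh = 28.88 m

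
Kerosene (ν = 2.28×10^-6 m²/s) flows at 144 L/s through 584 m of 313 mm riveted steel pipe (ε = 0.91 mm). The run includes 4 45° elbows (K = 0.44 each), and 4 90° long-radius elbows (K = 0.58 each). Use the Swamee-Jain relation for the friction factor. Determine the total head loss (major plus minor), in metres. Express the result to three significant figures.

V = 4Q/(πD²) = 1.871 m/s; V²/2g = 0.1785 m
Re = 2.57×10^5, ε/D = 0.00291 → f = 0.02663 (Swamee-Jain)
Major: h_f = f(L/D)·V²/2g = 0.02663·1866·0.1785 = 8.871 m
Minor: ΣK = 4.08; h_m = ΣK·V²/2g = 0.7283 m
Total H_L = 8.871 + 0.7283 = 9.599 m

H_L ≈ 9.60 m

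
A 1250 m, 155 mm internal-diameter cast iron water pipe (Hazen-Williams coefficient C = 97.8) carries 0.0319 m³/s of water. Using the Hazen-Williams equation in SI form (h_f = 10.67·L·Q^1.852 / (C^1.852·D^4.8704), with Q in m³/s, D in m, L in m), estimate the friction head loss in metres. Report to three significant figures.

h_f ≈ 40.9 m

h_f = 10.67·1250·0.0319^1.852 / (97.8^1.852·0.155^4.8704) = 40.87 m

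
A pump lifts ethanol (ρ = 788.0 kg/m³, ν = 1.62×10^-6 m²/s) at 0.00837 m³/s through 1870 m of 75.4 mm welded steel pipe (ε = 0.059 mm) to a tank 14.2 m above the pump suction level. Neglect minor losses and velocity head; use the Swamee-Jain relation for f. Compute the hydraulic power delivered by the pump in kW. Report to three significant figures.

P_hyd ≈ 7.21 kW

V = 4Q/(πD²) = 1.875 m/s; Re = 8.72×10^4; ε/D = 7.82×10^-4; f = 0.02188
h_f = f(L/D)V²/2g = 97.19 m
Total head H = z + h_f = 14.2 + 97.19 = 111.4 m
P_hyd = ρgQH = 788.0·9.81·0.00837·111.4 = 7.207 kW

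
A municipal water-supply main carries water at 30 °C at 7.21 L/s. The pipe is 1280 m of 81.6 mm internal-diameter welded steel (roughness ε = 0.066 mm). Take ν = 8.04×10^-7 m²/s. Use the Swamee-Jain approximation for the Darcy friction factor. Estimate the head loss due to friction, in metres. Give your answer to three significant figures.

V = 4Q/(πD²) = 4·0.00721/(π·0.0816²) = 1.379 m/s
Re = VD/ν = 1.379·0.0816/8.04×10^-7 = 1.40×10^5 → turbulent
ε/D = 0.066/81.6 = 8.09×10^-4
Swamee-Jain: f = 0.02097
h_f = f(L/D)V²/(2g) = 0.02097·(1280/0.0816)·1.379²/(2·9.81) = 31.87 m

h_f ≈ 31.9 m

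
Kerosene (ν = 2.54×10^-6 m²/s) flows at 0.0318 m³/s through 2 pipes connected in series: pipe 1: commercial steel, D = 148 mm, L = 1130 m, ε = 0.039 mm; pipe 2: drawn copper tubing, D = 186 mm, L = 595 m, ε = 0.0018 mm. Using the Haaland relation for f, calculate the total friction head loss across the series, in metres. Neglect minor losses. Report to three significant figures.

H ≈ 29.1 m

Pipe 1: V = 1.848 m/s, Re = 1.08×10^5, ε/D = 2.64×10^-4, f = 0.01881, h_1 = f(L/D)V²/2g = 25.01 m
Pipe 2: V = 1.170 m/s, Re = 8.57×10^4, ε/D = 9.68×10^-6, f = 0.01844, h_2 = f(L/D)V²/2g = 4.119 m
Series → Q common, losses add: H = Σh = 29.13 m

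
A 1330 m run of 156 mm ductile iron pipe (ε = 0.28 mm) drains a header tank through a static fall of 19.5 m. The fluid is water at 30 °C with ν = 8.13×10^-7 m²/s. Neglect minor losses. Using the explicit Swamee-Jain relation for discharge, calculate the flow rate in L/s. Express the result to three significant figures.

Swamee-Jain (Type II): Q = -0.965·√(gD⁵h_f/L)·ln[ε/(3.7D) + √(3.17ν²L/(gD³h_f))]
√(gD⁵h_f/L) = √(9.81·0.156⁵·19.5/1330) = 0.003645
ε/(3.7D) = 4.85×10^-4; √(3.17ν²L/(gD³h_f)) = 6.19×10^-5
Q = -0.965·0.003645·ln(5.470×10^-4) = 0.02642 m³/s
Check: V = 1.38 m/s, Re = 2.65×10^5, f = 0.02365, h_f = 19.6 m ≈ 19.5 m ✓

Q ≈ 26.4 L/s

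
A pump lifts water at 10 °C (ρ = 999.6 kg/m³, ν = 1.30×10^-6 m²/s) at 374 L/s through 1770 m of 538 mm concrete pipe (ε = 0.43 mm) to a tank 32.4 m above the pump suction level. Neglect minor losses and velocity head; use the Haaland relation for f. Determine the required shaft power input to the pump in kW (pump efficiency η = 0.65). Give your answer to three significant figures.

V = 4Q/(πD²) = 1.645 m/s; Re = 6.81×10^5; ε/D = 7.99×10^-4; f = 0.01910
h_f = f(L/D)V²/2g = 8.668 m
Total head H = z + h_f = 32.4 + 8.668 = 41.07 m
P_hyd = ρgQH = 999.6·9.81·0.374·41.07 = 150.6 kW
P_shaft = P_hyd/η = 150.6/0.65 = 231.7 kW

P_shaft ≈ 232 kW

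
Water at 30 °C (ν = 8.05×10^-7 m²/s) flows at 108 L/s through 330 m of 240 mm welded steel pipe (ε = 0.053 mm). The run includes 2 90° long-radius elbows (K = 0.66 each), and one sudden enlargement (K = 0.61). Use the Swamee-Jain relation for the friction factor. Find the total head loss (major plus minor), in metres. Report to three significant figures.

V = 4Q/(πD²) = 2.387 m/s; V²/2g = 0.2905 m
Re = 7.12×10^5, ε/D = 2.21×10^-4 → f = 0.01530 (Swamee-Jain)
Major: h_f = f(L/D)·V²/2g = 0.01530·1375·0.2905 = 6.111 m
Minor: ΣK = 1.93; h_m = ΣK·V²/2g = 0.5606 m
Total H_L = 6.111 + 0.5606 = 6.672 m

H_L ≈ 6.67 m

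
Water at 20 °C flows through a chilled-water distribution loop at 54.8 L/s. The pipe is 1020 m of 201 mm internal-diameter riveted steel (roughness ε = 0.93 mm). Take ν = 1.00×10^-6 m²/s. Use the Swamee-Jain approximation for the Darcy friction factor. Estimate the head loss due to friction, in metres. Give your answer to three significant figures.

h_f ≈ 23.2 m

V = 4Q/(πD²) = 4·0.0548/(π·0.201²) = 1.727 m/s
Re = VD/ν = 1.727·0.201/1.00×10^-6 = 3.47×10^5 → turbulent
ε/D = 0.93/201 = 0.00463
Swamee-Jain: f = 0.03008
h_f = f(L/D)V²/(2g) = 0.03008·(1020/0.201)·1.727²/(2·9.81) = 23.21 m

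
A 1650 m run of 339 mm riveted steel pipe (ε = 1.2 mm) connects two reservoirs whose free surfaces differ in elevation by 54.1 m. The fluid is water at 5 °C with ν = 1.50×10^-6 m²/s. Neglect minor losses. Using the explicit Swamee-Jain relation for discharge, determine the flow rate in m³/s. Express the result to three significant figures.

Swamee-Jain (Type II): Q = -0.965·√(gD⁵h_f/L)·ln[ε/(3.7D) + √(3.17ν²L/(gD³h_f))]
√(gD⁵h_f/L) = √(9.81·0.339⁵·54.1/1650) = 0.03795
ε/(3.7D) = 9.57×10^-4; √(3.17ν²L/(gD³h_f)) = 2.39×10^-5
Q = -0.965·0.03795·ln(9.806×10^-4) = 0.2537 m³/s
Check: V = 2.81 m/s, Re = 6.35×10^5, f = 0.02771, h_f = 54.3 m ≈ 54.1 m ✓

Q ≈ 0.254 m³/s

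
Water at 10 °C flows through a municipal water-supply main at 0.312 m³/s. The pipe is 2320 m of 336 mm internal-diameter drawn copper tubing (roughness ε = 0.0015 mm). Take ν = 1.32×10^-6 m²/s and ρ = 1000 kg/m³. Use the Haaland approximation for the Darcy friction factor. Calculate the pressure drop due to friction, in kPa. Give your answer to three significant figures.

V = 4Q/(πD²) = 4·0.312/(π·0.336²) = 3.519 m/s
Re = VD/ν = 3.519·0.336/1.32×10^-6 = 8.96×10^5 → turbulent
ε/D = 0.0015/336 = 4.46×10^-6
Haaland: f = 0.01187
h_f = f(L/D)V²/(2g) = 0.01187·(2320/0.336)·3.519²/(2·9.81) = 51.74 m
Δp = ρg·h_f = 1000·9.81·51.74 = 507.6 kPa

Δp ≈ 508 kPa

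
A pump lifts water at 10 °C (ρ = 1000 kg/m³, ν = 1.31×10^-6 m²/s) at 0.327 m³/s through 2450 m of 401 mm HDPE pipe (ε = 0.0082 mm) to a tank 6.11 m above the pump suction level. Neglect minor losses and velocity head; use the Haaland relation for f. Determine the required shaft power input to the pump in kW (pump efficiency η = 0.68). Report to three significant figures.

V = 4Q/(πD²) = 2.589 m/s; Re = 7.93×10^5; ε/D = 2.04×10^-5; f = 0.01238
h_f = f(L/D)V²/2g = 25.85 m
Total head H = z + h_f = 6.11 + 25.85 = 31.96 m
P_hyd = ρgQH = 1000·9.81·0.327·31.96 = 102.5 kW
P_shaft = P_hyd/η = 102.5/0.68 = 150.8 kW

P_shaft ≈ 151 kW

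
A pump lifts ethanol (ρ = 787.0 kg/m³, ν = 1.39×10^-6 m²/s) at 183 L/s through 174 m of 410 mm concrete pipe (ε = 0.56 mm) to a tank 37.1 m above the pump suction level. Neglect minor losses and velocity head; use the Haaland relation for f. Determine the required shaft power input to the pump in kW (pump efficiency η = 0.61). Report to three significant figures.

P_shaft ≈ 88.0 kW

V = 4Q/(πD²) = 1.386 m/s; Re = 4.09×10^5; ε/D = 0.00137; f = 0.02177
h_f = f(L/D)V²/2g = 0.9046 m
Total head H = z + h_f = 37.1 + 0.9046 = 38.00 m
P_hyd = ρgQH = 787.0·9.81·0.183·38.00 = 53.69 kW
P_shaft = P_hyd/η = 53.69/0.61 = 88.02 kW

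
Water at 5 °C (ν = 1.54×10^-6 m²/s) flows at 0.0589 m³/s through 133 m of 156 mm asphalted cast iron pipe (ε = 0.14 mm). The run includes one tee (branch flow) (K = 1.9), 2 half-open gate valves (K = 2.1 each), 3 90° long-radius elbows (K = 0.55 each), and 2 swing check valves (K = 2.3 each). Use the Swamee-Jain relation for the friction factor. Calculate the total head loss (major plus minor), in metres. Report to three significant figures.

V = 4Q/(πD²) = 3.082 m/s; V²/2g = 0.4840 m
Re = 3.12×10^5, ε/D = 8.97×10^-4 → f = 0.02027 (Swamee-Jain)
Major: h_f = f(L/D)·V²/2g = 0.02027·852.6·0.4840 = 8.365 m
Minor: ΣK = 12.3; h_m = ΣK·V²/2g = 5.978 m
Total H_L = 8.365 + 5.978 = 14.34 m

H_L ≈ 14.3 m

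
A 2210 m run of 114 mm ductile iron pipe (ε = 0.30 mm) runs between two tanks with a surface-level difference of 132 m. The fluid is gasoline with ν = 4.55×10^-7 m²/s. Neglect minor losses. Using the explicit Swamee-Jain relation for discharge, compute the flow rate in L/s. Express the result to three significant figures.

Swamee-Jain (Type II): Q = -0.965·√(gD⁵h_f/L)·ln[ε/(3.7D) + √(3.17ν²L/(gD³h_f))]
√(gD⁵h_f/L) = √(9.81·0.114⁵·132/2210) = 0.003359
ε/(3.7D) = 7.11×10^-4; √(3.17ν²L/(gD³h_f)) = 2.75×10^-5
Q = -0.965·0.003359·ln(7.387×10^-4) = 0.02337 m³/s
Check: V = 2.29 m/s, Re = 5.74×10^5, f = 0.02559, h_f = 133 m ≈ 132 m ✓

Q ≈ 23.4 L/s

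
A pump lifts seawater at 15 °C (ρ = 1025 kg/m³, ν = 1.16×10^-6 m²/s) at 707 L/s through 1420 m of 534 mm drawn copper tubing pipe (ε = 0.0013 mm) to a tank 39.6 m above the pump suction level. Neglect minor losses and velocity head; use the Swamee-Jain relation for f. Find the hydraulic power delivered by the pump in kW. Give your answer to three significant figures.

V = 4Q/(πD²) = 3.157 m/s; Re = 1.45×10^6; ε/D = 2.43×10^-6; f = 0.01099
h_f = f(L/D)V²/2g = 14.84 m
Total head H = z + h_f = 39.6 + 14.84 = 54.44 m
P_hyd = ρgQH = 1025·9.81·0.707·54.44 = 387.0 kW

P_hyd ≈ 387 kW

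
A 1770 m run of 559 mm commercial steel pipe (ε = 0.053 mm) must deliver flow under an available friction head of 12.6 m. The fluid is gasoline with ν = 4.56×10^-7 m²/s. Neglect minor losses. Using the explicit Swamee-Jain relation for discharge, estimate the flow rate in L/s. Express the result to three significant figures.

Q ≈ 615 L/s

Swamee-Jain (Type II): Q = -0.965·√(gD⁵h_f/L)·ln[ε/(3.7D) + √(3.17ν²L/(gD³h_f))]
√(gD⁵h_f/L) = √(9.81·0.559⁵·12.6/1770) = 0.06174
ε/(3.7D) = 2.56×10^-5; √(3.17ν²L/(gD³h_f)) = 7.35×10^-6
Q = -0.965·0.06174·ln(3.298×10^-5) = 0.6148 m³/s
Check: V = 2.51 m/s, Re = 3.07×10^6, f = 0.01252, h_f = 12.7 m ≈ 12.6 m ✓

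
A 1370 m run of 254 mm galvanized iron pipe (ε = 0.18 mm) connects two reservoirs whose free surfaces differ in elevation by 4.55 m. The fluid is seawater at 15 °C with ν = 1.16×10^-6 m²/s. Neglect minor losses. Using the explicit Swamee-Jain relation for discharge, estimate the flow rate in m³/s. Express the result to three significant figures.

Swamee-Jain (Type II): Q = -0.965·√(gD⁵h_f/L)·ln[ε/(3.7D) + √(3.17ν²L/(gD³h_f))]
√(gD⁵h_f/L) = √(9.81·0.254⁵·4.55/1370) = 0.005869
ε/(3.7D) = 1.92×10^-4; √(3.17ν²L/(gD³h_f)) = 8.94×10^-5
Q = -0.965·0.005869·ln(2.809×10^-4) = 0.04631 m³/s
Check: V = 0.914 m/s, Re = 2.00×10^5, f = 0.01996, h_f = 4.58 m ≈ 4.55 m ✓

Q ≈ 0.0463 m³/s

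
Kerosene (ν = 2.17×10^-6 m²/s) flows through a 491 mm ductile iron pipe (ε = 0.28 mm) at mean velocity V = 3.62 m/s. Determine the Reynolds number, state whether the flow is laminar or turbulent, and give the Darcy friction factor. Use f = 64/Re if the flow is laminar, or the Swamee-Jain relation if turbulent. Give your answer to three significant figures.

Re ≈ 8.19×10^5; turbulent; f ≈ 0.0179

Re = VD/ν = 3.620·0.491/2.17×10^-6 = 8.19×10^5
Re > 4000 → turbulent; ε/D = 5.70×10^-4
Swamee-Jain: f = 0.01786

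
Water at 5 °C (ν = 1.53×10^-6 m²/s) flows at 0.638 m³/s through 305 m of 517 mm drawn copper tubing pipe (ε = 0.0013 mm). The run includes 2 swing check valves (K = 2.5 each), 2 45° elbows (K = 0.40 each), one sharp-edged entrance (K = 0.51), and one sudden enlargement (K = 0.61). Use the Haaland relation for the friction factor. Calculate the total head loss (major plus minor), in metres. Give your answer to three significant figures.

V = 4Q/(πD²) = 3.039 m/s; V²/2g = 0.4708 m
Re = 1.03×10^6, ε/D = 2.51×10^-6 → f = 0.01158 (Haaland)
Major: h_f = f(L/D)·V²/2g = 0.01158·589.9·0.4708 = 3.215 m
Minor: ΣK = 6.92; h_m = ΣK·V²/2g = 3.258 m
Total H_L = 3.215 + 3.258 = 6.473 m

H_L ≈ 6.47 m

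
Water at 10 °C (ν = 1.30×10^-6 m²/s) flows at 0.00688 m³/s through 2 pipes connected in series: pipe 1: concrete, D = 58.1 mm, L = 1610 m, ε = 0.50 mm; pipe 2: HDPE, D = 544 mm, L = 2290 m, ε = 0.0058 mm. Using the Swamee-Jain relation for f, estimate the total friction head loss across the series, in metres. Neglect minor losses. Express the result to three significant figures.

Pipe 1: V = 2.595 m/s, Re = 1.16×10^5, ε/D = 0.00861, f = 0.03685, h_1 = f(L/D)V²/2g = 350.5 m
Pipe 2: V = 0.02960 m/s, Re = 1.24×10^4, ε/D = 1.07×10^-5, f = 0.02925, h_2 = f(L/D)V²/2g = 0.005498 m
Series → Q common, losses add: H = Σh = 350.5 m

H ≈ 350 m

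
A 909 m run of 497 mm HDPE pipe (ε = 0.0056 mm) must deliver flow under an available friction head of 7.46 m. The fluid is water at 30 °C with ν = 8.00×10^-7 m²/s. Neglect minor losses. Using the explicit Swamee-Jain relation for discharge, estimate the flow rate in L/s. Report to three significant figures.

Q ≈ 523 L/s

Swamee-Jain (Type II): Q = -0.965·√(gD⁵h_f/L)·ln[ε/(3.7D) + √(3.17ν²L/(gD³h_f))]
√(gD⁵h_f/L) = √(9.81·0.497⁵·7.46/909) = 0.04941
ε/(3.7D) = 3.05×10^-6; √(3.17ν²L/(gD³h_f)) = 1.43×10^-5
Q = -0.965·0.04941·ln(1.737×10^-5) = 0.5226 m³/s
Check: V = 2.69 m/s, Re = 1.67×10^6, f = 0.01104, h_f = 7.47 m ≈ 7.46 m ✓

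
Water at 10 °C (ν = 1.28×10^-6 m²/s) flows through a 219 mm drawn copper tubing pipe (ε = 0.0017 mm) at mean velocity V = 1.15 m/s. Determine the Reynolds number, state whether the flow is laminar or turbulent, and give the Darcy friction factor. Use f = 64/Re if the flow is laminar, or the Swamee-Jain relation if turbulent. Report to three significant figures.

Re = VD/ν = 1.150·0.219/1.28×10^-6 = 1.97×10^5
Re > 4000 → turbulent; ε/D = 7.76×10^-6
Swamee-Jain: f = 0.01565

Re ≈ 1.97×10^5; turbulent; f ≈ 0.0157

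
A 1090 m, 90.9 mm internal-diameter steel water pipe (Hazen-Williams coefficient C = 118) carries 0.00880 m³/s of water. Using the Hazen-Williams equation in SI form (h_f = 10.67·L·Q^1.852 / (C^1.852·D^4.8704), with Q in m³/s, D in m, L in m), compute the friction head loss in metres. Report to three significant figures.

h_f ≈ 31.2 m

h_f = 10.67·1090·0.00880^1.852 / (118^1.852·0.0909^4.8704) = 31.18 m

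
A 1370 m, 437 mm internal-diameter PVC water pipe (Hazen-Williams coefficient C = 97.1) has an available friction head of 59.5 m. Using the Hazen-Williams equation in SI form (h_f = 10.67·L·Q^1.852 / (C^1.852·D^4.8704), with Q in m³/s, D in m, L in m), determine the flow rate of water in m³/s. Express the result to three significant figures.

Q ≈ 0.564 m³/s

Rearranging: Q = [h_f·C^1.852·D^4.8704 / (10.67·L)]^(1/1.852)
Q = [59.5·97.1^1.852·0.437^4.8704 / (10.67·1370)]^0.540 = 0.5637 m³/s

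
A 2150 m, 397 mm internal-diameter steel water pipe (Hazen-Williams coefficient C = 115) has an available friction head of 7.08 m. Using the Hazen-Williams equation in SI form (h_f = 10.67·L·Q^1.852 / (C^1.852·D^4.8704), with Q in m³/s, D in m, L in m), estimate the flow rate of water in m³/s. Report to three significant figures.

Rearranging: Q = [h_f·C^1.852·D^4.8704 / (10.67·L)]^(1/1.852)
Q = [7.08·115^1.852·0.397^4.8704 / (10.67·2150)]^0.540 = 0.1288 m³/s

Q ≈ 0.129 m³/s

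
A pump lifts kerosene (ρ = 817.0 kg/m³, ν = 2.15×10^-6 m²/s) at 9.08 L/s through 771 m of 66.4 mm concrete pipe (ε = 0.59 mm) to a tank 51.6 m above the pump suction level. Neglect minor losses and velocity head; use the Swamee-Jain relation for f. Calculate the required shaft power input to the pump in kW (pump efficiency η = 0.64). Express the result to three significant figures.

P_shaft ≈ 23.2 kW

V = 4Q/(πD²) = 2.622 m/s; Re = 8.10×10^4; ε/D = 0.00889; f = 0.03751
h_f = f(L/D)V²/2g = 152.6 m
Total head H = z + h_f = 51.6 + 152.6 = 204.2 m
P_hyd = ρgQH = 817.0·9.81·0.00908·204.2 = 14.86 kW
P_shaft = P_hyd/η = 14.86/0.64 = 23.22 kW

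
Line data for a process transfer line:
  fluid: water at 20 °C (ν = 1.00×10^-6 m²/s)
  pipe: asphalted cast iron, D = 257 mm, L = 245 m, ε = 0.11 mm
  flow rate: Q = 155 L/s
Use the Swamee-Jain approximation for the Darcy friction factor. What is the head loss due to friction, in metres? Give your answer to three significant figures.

V = 4Q/(πD²) = 4·0.155/(π·0.257²) = 2.988 m/s
Re = VD/ν = 2.988·0.257/1.00×10^-6 = 7.68×10^5 → turbulent
ε/D = 0.11/257 = 4.28×10^-4
Swamee-Jain: f = 0.01696
h_f = f(L/D)V²/(2g) = 0.01696·(245/0.257)·2.988²/(2·9.81) = 7.356 m

h_f ≈ 7.36 m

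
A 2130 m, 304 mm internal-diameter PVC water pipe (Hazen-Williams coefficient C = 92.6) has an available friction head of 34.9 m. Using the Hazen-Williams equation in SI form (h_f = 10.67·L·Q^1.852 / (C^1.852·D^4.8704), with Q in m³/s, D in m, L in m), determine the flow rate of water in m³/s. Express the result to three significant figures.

Rearranging: Q = [h_f·C^1.852·D^4.8704 / (10.67·L)]^(1/1.852)
Q = [34.9·92.6^1.852·0.304^4.8704 / (10.67·2130)]^0.540 = 0.1223 m³/s

Q ≈ 0.122 m³/s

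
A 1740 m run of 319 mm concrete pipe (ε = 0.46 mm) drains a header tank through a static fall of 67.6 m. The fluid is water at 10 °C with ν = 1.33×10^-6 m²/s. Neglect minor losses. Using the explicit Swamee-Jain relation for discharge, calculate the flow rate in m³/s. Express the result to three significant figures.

Swamee-Jain (Type II): Q = -0.965·√(gD⁵h_f/L)·ln[ε/(3.7D) + √(3.17ν²L/(gD³h_f))]
√(gD⁵h_f/L) = √(9.81·0.319⁵·67.6/1740) = 0.03548
ε/(3.7D) = 3.90×10^-4; √(3.17ν²L/(gD³h_f)) = 2.13×10^-5
Q = -0.965·0.03548·ln(4.110×10^-4) = 0.2670 m³/s
Check: V = 3.34 m/s, Re = 8.01×10^5, f = 0.02189, h_f = 67.9 m ≈ 67.6 m ✓

Q ≈ 0.267 m³/s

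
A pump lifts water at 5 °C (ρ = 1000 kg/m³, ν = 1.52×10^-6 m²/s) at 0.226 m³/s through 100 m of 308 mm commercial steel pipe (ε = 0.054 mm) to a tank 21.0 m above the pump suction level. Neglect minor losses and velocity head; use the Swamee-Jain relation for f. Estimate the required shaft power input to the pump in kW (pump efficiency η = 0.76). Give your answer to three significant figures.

V = 4Q/(πD²) = 3.033 m/s; Re = 6.15×10^5; ε/D = 1.75×10^-4; f = 0.01500
h_f = f(L/D)V²/2g = 2.284 m
Total head H = z + h_f = 21.0 + 2.284 = 23.28 m
P_hyd = ρgQH = 1000·9.81·0.226·23.28 = 51.62 kW
P_shaft = P_hyd/η = 51.62/0.76 = 67.93 kW

P_shaft ≈ 67.9 kW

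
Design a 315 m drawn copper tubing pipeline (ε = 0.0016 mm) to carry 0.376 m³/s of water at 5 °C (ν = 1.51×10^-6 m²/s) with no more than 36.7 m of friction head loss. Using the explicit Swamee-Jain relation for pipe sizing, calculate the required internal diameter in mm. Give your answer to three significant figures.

Swamee-Jain (Type III): D = 0.66·[ε^1.25·(LQ²/(gh_f))^4.75 + ν·Q^9.4·(L/(gh_f))^5.2]^0.04
LQ²/(gh_f) = 0.1237; L/(gh_f) = 0.8749
Term 1 = ε^1.25·(…)^4.75 = 2.78×10^-12; Term 2 = ν·Q^9.4·(…)^5.2 = 7.66×10^-11
D = 0.66·(2.78×10^-12 + 7.66×10^-11)^0.04 = 0.2603 m = 260 mm
Check: V = 7.06 m/s, Re = 1.22×10^6, f = 0.01140, h_f = 35.1 m ≈ 36.7 m ✓

D ≈ 260 mm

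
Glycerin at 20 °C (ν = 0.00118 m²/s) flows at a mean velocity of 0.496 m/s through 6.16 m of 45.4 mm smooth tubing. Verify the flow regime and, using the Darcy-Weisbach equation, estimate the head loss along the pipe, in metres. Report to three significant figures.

Re = VD/ν = 0.496·0.04540/0.00118 = 19.1 → laminar (Re < 2300)
f = 64/Re = 3.354
h_f = f(L/D)V²/(2g) = 3.354·(6.16/0.04540)·0.496²/(2·9.81) = 5.706 m

h_f ≈ 5.71 m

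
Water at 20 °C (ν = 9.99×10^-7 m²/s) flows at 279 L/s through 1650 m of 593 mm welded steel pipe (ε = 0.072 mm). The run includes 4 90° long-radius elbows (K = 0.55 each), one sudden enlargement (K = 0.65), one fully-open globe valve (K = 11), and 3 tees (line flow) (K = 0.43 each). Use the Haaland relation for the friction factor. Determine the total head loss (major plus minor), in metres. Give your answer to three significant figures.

H_L ≈ 2.85 m

V = 4Q/(πD²) = 1.010 m/s; V²/2g = 0.05201 m
Re = 6.00×10^5, ε/D = 1.21×10^-4 → f = 0.01423 (Haaland)
Major: h_f = f(L/D)·V²/2g = 0.01423·2782·0.05201 = 2.060 m
Minor: ΣK = 15.1; h_m = ΣK·V²/2g = 0.7875 m
Total H_L = 2.060 + 0.7875 = 2.847 m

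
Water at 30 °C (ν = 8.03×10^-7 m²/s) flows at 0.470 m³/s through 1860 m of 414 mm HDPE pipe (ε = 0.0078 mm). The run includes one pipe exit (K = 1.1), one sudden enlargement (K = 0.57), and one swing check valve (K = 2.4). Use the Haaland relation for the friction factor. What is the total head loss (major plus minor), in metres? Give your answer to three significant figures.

H_L ≈ 33.4 m

V = 4Q/(πD²) = 3.491 m/s; V²/2g = 0.6213 m
Re = 1.80×10^6, ε/D = 1.88×10^-5 → f = 0.01104 (Haaland)
Major: h_f = f(L/D)·V²/2g = 0.01104·4493·0.6213 = 30.82 m
Minor: ΣK = 4.07; h_m = ΣK·V²/2g = 2.529 m
Total H_L = 30.82 + 2.529 = 33.35 m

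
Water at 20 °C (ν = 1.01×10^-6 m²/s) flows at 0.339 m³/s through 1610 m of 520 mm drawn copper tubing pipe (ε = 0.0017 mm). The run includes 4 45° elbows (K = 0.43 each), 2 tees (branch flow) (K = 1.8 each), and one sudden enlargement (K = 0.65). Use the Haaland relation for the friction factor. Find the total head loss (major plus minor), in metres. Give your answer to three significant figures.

V = 4Q/(πD²) = 1.596 m/s; V²/2g = 0.1299 m
Re = 8.22×10^5, ε/D = 3.27×10^-6 → f = 0.01203 (Haaland)
Major: h_f = f(L/D)·V²/2g = 0.01203·3096·0.1299 = 4.835 m
Minor: ΣK = 5.97; h_m = ΣK·V²/2g = 0.7753 m
Total H_L = 4.835 + 0.7753 = 5.611 m

H_L ≈ 5.61 m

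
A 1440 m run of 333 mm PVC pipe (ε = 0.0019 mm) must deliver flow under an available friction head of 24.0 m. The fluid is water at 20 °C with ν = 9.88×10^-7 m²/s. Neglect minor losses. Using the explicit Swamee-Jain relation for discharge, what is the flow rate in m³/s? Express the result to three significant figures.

Q ≈ 0.265 m³/s

Swamee-Jain (Type II): Q = -0.965·√(gD⁵h_f/L)·ln[ε/(3.7D) + √(3.17ν²L/(gD³h_f))]
√(gD⁵h_f/L) = √(9.81·0.333⁵·24.0/1440) = 0.02587
ε/(3.7D) = 1.54×10^-6; √(3.17ν²L/(gD³h_f)) = 2.26×10^-5
Q = -0.965·0.02587·ln(2.418×10^-5) = 0.2654 m³/s
Check: V = 3.05 m/s, Re = 1.03×10^6, f = 0.01170, h_f = 23.9 m ≈ 24.0 m ✓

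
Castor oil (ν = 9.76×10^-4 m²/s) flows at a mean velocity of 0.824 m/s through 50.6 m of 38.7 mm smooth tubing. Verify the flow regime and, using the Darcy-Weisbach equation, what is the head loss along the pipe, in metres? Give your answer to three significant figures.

h_f ≈ 88.6 m

Re = VD/ν = 0.824·0.03870/9.76×10^-4 = 32.7 → laminar (Re < 2300)
f = 64/Re = 1.959
h_f = f(L/D)V²/(2g) = 1.959·(50.6/0.03870)·0.824²/(2·9.81) = 88.63 m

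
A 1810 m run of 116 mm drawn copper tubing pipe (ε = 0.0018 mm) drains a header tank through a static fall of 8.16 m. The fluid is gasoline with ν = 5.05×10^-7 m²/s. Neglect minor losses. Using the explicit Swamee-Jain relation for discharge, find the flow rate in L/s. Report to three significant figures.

Swamee-Jain (Type II): Q = -0.965·√(gD⁵h_f/L)·ln[ε/(3.7D) + √(3.17ν²L/(gD³h_f))]
√(gD⁵h_f/L) = √(9.81·0.116⁵·8.16/1810) = 9.638×10^-4
ε/(3.7D) = 4.19×10^-6; √(3.17ν²L/(gD³h_f)) = 1.08×10^-4
Q = -0.965·9.638×10^-4·ln(1.124×10^-4) = 0.008457 m³/s
Check: V = 0.800 m/s, Re = 1.84×10^5, f = 0.01593, h_f = 8.11 m ≈ 8.16 m ✓

Q ≈ 8.46 L/s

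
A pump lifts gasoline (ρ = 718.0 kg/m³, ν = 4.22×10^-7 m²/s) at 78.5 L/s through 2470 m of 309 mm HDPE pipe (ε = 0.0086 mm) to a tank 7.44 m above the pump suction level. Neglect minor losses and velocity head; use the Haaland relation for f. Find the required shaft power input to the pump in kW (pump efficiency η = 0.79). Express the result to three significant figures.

V = 4Q/(πD²) = 1.047 m/s; Re = 7.66×10^5; ε/D = 2.78×10^-5; f = 0.01256
h_f = f(L/D)V²/2g = 5.609 m
Total head H = z + h_f = 7.44 + 5.609 = 13.05 m
P_hyd = ρgQH = 718.0·9.81·0.0785·13.05 = 7.215 kW
P_shaft = P_hyd/η = 7.215/0.79 = 9.133 kW

P_shaft ≈ 9.13 kW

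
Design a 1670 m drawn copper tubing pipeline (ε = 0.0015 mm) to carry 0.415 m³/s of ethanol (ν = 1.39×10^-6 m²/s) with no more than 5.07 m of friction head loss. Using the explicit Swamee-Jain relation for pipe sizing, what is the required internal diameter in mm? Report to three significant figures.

Swamee-Jain (Type III): D = 0.66·[ε^1.25·(LQ²/(gh_f))^4.75 + ν·Q^9.4·(L/(gh_f))^5.2]^0.04
LQ²/(gh_f) = 5.783; L/(gh_f) = 33.58
Term 1 = ε^1.25·(…)^4.75 = 2.19×10^-4; Term 2 = ν·Q^9.4·(…)^5.2 = 0.0308
D = 0.66·(2.19×10^-4 + 0.0308)^0.04 = 0.5744 m = 574 mm
Check: V = 1.60 m/s, Re = 6.62×10^5, f = 0.01251, h_f = 4.76 m ≈ 5.07 m ✓

D ≈ 574 mm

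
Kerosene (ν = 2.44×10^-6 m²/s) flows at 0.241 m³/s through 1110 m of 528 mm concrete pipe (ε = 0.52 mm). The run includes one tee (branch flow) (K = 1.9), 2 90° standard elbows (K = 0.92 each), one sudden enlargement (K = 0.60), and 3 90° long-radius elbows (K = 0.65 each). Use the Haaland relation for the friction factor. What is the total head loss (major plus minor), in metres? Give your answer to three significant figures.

H_L ≈ 3.07 m

V = 4Q/(πD²) = 1.101 m/s; V²/2g = 0.06175 m
Re = 2.38×10^5, ε/D = 9.85×10^-4 → f = 0.02067 (Haaland)
Major: h_f = f(L/D)·V²/2g = 0.02067·2102·0.06175 = 2.683 m
Minor: ΣK = 6.29; h_m = ΣK·V²/2g = 0.3884 m
Total H_L = 2.683 + 0.3884 = 3.071 m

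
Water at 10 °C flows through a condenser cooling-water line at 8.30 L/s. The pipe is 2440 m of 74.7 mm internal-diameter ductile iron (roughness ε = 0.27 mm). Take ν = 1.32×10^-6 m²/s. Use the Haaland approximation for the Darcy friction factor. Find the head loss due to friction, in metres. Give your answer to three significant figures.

h_f ≈ 171 m

V = 4Q/(πD²) = 4·0.00830/(π·0.0747²) = 1.894 m/s
Re = VD/ν = 1.894·0.0747/1.32×10^-6 = 1.07×10^5 → turbulent
ε/D = 0.27/74.7 = 0.00361
Haaland: f = 0.02862
h_f = f(L/D)V²/(2g) = 0.02862·(2440/0.0747)·1.894²/(2·9.81) = 170.9 m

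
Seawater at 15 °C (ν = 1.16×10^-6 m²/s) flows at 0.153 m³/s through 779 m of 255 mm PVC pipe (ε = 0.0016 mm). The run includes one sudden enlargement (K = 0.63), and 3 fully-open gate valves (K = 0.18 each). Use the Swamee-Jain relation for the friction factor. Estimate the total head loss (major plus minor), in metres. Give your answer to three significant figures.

H_L ≈ 18.1 m

V = 4Q/(πD²) = 2.996 m/s; V²/2g = 0.4574 m
Re = 6.59×10^5, ε/D = 6.27×10^-6 → f = 0.01259 (Swamee-Jain)
Major: h_f = f(L/D)·V²/2g = 0.01259·3055·0.4574 = 17.59 m
Minor: ΣK = 1.17; h_m = ΣK·V²/2g = 0.5352 m
Total H_L = 17.59 + 0.5352 = 18.13 m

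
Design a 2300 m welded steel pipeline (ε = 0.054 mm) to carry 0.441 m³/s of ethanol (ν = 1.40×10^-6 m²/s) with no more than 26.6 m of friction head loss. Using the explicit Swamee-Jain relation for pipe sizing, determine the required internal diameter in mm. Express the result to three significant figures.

D ≈ 459 mm

Swamee-Jain (Type III): D = 0.66·[ε^1.25·(LQ²/(gh_f))^4.75 + ν·Q^9.4·(L/(gh_f))^5.2]^0.04
LQ²/(gh_f) = 1.714; L/(gh_f) = 8.814
Term 1 = ε^1.25·(…)^4.75 = 5.99×10^-5; Term 2 = ν·Q^9.4·(…)^5.2 = 5.23×10^-5
D = 0.66·(5.99×10^-5 + 5.23×10^-5)^0.04 = 0.4587 m = 459 mm
Check: V = 2.67 m/s, Re = 8.74×10^5, f = 0.01391, h_f = 25.3 m ≈ 26.6 m ✓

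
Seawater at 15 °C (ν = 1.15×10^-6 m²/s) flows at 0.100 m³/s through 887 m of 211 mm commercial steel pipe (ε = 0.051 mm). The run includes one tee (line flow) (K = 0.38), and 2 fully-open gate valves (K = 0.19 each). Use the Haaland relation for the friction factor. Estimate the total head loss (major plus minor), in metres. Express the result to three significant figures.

V = 4Q/(πD²) = 2.860 m/s; V²/2g = 0.4169 m
Re = 5.25×10^5, ε/D = 2.42×10^-4 → f = 0.01561 (Haaland)
Major: h_f = f(L/D)·V²/2g = 0.01561·4204·0.4169 = 27.36 m
Minor: ΣK = 0.760; h_m = ΣK·V²/2g = 0.3168 m
Total H_L = 27.36 + 0.3168 = 27.67 m

H_L ≈ 27.7 m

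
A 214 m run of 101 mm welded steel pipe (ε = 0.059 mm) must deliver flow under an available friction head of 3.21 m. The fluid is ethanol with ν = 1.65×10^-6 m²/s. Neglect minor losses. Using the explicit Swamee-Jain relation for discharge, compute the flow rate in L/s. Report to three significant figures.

Q ≈ 9.40 L/s

Swamee-Jain (Type II): Q = -0.965·√(gD⁵h_f/L)·ln[ε/(3.7D) + √(3.17ν²L/(gD³h_f))]
√(gD⁵h_f/L) = √(9.81·0.101⁵·3.21/214) = 0.001244
ε/(3.7D) = 1.58×10^-4; √(3.17ν²L/(gD³h_f)) = 2.39×10^-4
Q = -0.965·0.001244·ln(3.965×10^-4) = 0.009400 m³/s
Check: V = 1.17 m/s, Re = 7.18×10^4, f = 0.02169, h_f = 3.22 m ≈ 3.21 m ✓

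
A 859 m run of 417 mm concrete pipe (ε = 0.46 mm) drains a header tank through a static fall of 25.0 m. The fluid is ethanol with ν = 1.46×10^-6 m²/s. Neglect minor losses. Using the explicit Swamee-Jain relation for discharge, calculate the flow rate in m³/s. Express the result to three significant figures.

Swamee-Jain (Type II): Q = -0.965·√(gD⁵h_f/L)·ln[ε/(3.7D) + √(3.17ν²L/(gD³h_f))]
√(gD⁵h_f/L) = √(9.81·0.417⁵·25.0/859) = 0.06000
ε/(3.7D) = 2.98×10^-4; √(3.17ν²L/(gD³h_f)) = 1.81×10^-5
Q = -0.965·0.06000·ln(3.162×10^-4) = 0.4666 m³/s
Check: V = 3.42 m/s, Re = 9.76×10^5, f = 0.02049, h_f = 25.1 m ≈ 25.0 m ✓

Q ≈ 0.467 m³/s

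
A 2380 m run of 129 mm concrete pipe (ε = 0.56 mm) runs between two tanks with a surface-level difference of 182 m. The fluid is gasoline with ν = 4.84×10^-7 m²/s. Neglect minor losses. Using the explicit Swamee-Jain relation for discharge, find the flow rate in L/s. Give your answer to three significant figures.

Swamee-Jain (Type II): Q = -0.965·√(gD⁵h_f/L)·ln[ε/(3.7D) + √(3.17ν²L/(gD³h_f))]
√(gD⁵h_f/L) = √(9.81·0.129⁵·182/2380) = 0.005177
ε/(3.7D) = 0.00117; √(3.17ν²L/(gD³h_f)) = 2.15×10^-5
Q = -0.965·0.005177·ln(0.001195) = 0.03362 m³/s
Check: V = 2.57 m/s, Re = 6.86×10^5, f = 0.02934, h_f = 183 m ≈ 182 m ✓

Q ≈ 33.6 L/s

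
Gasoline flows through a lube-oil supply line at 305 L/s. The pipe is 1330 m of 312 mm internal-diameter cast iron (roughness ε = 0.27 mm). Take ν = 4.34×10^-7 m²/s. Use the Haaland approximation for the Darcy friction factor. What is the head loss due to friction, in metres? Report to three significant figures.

h_f ≈ 66.1 m

V = 4Q/(πD²) = 4·0.305/(π·0.312²) = 3.989 m/s
Re = VD/ν = 3.989·0.312/4.34×10^-7 = 2.87×10^6 → turbulent
ε/D = 0.27/312 = 8.65×10^-4
Haaland: f = 0.01910
h_f = f(L/D)V²/(2g) = 0.01910·(1330/0.312)·3.989²/(2·9.81) = 66.06 m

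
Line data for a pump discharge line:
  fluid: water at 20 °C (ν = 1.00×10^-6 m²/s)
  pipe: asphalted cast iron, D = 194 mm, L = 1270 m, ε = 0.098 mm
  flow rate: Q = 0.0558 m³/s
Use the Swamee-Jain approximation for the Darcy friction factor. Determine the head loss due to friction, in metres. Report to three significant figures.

V = 4Q/(πD²) = 4·0.0558/(π·0.194²) = 1.888 m/s
Re = VD/ν = 1.888·0.194/1.00×10^-6 = 3.66×10^5 → turbulent
ε/D = 0.098/194 = 5.05×10^-4
Swamee-Jain: f = 0.01812
h_f = f(L/D)V²/(2g) = 0.01812·(1270/0.194)·1.888²/(2·9.81) = 21.54 m

h_f ≈ 21.5 m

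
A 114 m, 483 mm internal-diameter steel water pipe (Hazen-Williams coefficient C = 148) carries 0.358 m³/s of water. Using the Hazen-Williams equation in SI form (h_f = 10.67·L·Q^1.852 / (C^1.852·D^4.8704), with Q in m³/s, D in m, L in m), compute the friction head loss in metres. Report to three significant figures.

h_f = 10.67·114·0.358^1.852 / (148^1.852·0.483^4.8704) = 0.6010 m

h_f ≈ 0.601 m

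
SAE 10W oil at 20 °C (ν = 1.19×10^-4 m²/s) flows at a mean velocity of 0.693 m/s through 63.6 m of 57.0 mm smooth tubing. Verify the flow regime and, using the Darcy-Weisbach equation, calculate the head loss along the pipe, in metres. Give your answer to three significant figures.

h_f ≈ 5.27 m

Re = VD/ν = 0.693·0.05700/1.19×10^-4 = 332 → laminar (Re < 2300)
f = 64/Re = 0.1928
h_f = f(L/D)V²/(2g) = 0.1928·(63.6/0.05700)·0.693²/(2·9.81) = 5.266 m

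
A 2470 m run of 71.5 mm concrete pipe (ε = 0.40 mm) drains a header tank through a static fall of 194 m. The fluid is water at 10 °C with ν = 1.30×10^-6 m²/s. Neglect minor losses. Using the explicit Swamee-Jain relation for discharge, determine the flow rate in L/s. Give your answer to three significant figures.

Swamee-Jain (Type II): Q = -0.965·√(gD⁵h_f/L)·ln[ε/(3.7D) + √(3.17ν²L/(gD³h_f))]
√(gD⁵h_f/L) = √(9.81·0.0715⁵·194/2470) = 0.001200
ε/(3.7D) = 0.00151; √(3.17ν²L/(gD³h_f)) = 1.38×10^-4
Q = -0.965·0.001200·ln(0.001650) = 0.007419 m³/s
Check: V = 1.85 m/s, Re = 1.02×10^5, f = 0.03254, h_f = 196 m ≈ 194 m ✓

Q ≈ 7.42 L/s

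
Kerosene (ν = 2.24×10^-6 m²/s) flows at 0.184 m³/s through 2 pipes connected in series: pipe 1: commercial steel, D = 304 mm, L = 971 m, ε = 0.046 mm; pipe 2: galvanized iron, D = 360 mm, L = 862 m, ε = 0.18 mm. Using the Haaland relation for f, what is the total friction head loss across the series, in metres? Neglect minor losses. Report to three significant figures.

H ≈ 23.3 m

Pipe 1: V = 2.535 m/s, Re = 3.44×10^5, ε/D = 1.51×10^-4, f = 0.01541, h_1 = f(L/D)V²/2g = 16.13 m
Pipe 2: V = 1.808 m/s, Re = 2.91×10^5, ε/D = 5.00×10^-4, f = 0.01811, h_2 = f(L/D)V²/2g = 7.223 m
Series → Q common, losses add: H = Σh = 23.35 m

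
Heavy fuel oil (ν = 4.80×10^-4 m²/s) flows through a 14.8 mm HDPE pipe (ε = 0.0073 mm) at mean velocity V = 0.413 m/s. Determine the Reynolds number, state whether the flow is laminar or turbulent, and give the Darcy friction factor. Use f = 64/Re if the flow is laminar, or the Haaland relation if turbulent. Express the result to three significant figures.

Re = VD/ν = 0.4130·0.0148/4.80×10^-4 = 12.7
Re < 2300 → laminar → f = 64/Re = 5.026

Re ≈ 12.7; laminar; f = 64/Re ≈ 5.03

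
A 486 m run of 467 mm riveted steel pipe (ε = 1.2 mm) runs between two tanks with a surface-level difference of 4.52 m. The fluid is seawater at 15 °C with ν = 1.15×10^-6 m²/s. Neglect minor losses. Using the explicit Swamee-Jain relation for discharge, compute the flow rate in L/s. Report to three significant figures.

Q ≈ 315 L/s

Swamee-Jain (Type II): Q = -0.965·√(gD⁵h_f/L)·ln[ε/(3.7D) + √(3.17ν²L/(gD³h_f))]
√(gD⁵h_f/L) = √(9.81·0.467⁵·4.52/486) = 0.04502
ε/(3.7D) = 6.94×10^-4; √(3.17ν²L/(gD³h_f)) = 2.12×10^-5
Q = -0.965·0.04502·ln(7.157×10^-4) = 0.3146 m³/s
Check: V = 1.84 m/s, Re = 7.46×10^5, f = 0.02535, h_f = 4.54 m ≈ 4.52 m ✓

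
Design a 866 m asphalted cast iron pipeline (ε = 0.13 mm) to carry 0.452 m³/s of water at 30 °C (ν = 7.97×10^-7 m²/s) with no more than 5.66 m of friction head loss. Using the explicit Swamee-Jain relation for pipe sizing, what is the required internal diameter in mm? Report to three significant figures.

Swamee-Jain (Type III): D = 0.66·[ε^1.25·(LQ²/(gh_f))^4.75 + ν·Q^9.4·(L/(gh_f))^5.2]^0.04
LQ²/(gh_f) = 3.186; L/(gh_f) = 15.60
Term 1 = ε^1.25·(…)^4.75 = 0.00341; Term 2 = ν·Q^9.4·(…)^5.2 = 7.30×10^-4
D = 0.66·(0.00341 + 7.30×10^-4)^0.04 = 0.5300 m = 530 mm
Check: V = 2.05 m/s, Re = 1.36×10^6, f = 0.01503, h_f = 5.26 m ≈ 5.66 m ✓

D ≈ 530 mm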